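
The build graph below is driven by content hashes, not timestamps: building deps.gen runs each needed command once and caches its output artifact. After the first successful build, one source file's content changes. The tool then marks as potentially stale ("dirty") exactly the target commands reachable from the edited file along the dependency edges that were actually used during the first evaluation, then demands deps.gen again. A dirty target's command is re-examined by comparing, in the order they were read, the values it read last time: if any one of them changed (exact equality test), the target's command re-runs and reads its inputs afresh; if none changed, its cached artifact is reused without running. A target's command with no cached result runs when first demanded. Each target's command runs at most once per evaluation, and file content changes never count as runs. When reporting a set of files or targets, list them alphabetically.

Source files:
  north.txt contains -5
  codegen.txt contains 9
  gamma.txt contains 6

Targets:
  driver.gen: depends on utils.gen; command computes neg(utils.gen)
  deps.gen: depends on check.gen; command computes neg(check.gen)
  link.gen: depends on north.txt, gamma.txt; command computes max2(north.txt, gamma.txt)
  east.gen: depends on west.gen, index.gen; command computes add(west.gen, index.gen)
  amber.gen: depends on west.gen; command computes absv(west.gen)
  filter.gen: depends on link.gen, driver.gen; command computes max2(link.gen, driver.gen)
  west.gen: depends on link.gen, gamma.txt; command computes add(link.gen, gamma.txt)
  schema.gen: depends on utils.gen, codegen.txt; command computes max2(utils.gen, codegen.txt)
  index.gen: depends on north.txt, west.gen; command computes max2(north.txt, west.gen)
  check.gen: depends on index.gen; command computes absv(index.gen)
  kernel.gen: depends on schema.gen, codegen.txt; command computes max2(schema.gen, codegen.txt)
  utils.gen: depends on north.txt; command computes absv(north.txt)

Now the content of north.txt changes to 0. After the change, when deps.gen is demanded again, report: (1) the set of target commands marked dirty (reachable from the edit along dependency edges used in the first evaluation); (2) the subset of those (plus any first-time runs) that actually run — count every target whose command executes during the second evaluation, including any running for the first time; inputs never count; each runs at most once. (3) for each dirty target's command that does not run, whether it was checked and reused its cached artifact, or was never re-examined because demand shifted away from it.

Dirty set: check.gen, deps.gen, index.gen, link.gen, west.gen.
Run set: index.gen, link.gen (2 run).
Re-examined without running (cache reused): check.gen, deps.gen, west.gen.
The important point: at west.gen every value read last time is unchanged, so the dirty flag clears without a run.

Initial pass — values computed on the first demand:
  link.gen = max2(-5, 6) = 6
  west.gen = add(6, 6) = 12
  index.gen = max2(-5, 12) = 12
  check.gen = absv(12) = 12
  deps.gen = neg(12) = -12

Second demand — change propagation:
  link.gen: re-runs because north.txt -5->0; new result 6 (unchanged).
  west.gen: re-examined; everything it read last time is the same (link.gen unchanged, gamma.txt unchanged) — cache 12 kept, no run.
  index.gen: re-runs because north.txt -5->0; new result 12 (unchanged).
  check.gen: re-examined; everything it read last time is the same (index.gen unchanged) — cache 12 kept, no run.
  deps.gen: re-examined; everything it read last time is the same (check.gen unchanged) — cache -12 kept, no run.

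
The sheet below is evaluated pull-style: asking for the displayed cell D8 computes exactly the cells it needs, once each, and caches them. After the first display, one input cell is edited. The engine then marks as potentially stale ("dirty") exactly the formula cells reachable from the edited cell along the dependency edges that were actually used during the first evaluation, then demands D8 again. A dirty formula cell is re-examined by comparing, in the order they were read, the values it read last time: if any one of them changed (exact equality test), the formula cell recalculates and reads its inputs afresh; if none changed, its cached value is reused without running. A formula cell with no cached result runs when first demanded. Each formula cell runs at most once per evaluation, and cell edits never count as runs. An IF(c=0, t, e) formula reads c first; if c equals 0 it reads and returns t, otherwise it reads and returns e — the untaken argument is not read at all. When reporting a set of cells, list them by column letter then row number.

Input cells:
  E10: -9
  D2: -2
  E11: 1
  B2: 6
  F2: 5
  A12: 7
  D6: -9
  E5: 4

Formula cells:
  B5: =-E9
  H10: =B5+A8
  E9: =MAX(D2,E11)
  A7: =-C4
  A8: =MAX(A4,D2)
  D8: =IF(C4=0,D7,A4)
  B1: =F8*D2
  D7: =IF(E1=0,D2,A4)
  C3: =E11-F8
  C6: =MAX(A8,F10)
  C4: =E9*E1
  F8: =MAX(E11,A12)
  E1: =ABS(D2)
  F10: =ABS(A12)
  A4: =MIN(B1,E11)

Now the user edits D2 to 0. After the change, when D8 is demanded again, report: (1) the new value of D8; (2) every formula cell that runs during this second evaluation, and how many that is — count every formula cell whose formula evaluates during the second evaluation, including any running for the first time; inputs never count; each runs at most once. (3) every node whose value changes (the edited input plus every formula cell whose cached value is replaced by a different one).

First demand of the output computes:
  E1 = ABS(-2) = 2
  E9 = MAX(-2, 1) = 1
  C4 = 1 * 2 = 2
  F8 = MAX(1, 7) = 7
  B1 = 7 * -2 = -14
  A4 = MIN(-14, 1) = -14
  D8 = IF(C4=0: C4=2 -> else branch A4) = -14

After the edit, cleaning proceeds:
  B1: stays stale; no demand reaches it after the flip.
  A4: stays stale; no demand reaches it after the flip.
  E1: a read changed (D2 -2->0) — executes, giving 0.
  D7: had never run; runs now, result 0.
  E9: a read changed (D2 -2->0) — executes, giving 1 — identical to its old value.
  C4: a read changed (E1 2->0) — executes, giving 0.
  D8: a read changed (C4 2->0) — executes, giving 0.

Note the branch switch — demand abandons A4, B1, which are never re-examined.

Demanding D8 again yields 0.
5 formula cells run: C4, D7, D8, E1, E9.
The nodes whose values change: C4, D2, D8, E1.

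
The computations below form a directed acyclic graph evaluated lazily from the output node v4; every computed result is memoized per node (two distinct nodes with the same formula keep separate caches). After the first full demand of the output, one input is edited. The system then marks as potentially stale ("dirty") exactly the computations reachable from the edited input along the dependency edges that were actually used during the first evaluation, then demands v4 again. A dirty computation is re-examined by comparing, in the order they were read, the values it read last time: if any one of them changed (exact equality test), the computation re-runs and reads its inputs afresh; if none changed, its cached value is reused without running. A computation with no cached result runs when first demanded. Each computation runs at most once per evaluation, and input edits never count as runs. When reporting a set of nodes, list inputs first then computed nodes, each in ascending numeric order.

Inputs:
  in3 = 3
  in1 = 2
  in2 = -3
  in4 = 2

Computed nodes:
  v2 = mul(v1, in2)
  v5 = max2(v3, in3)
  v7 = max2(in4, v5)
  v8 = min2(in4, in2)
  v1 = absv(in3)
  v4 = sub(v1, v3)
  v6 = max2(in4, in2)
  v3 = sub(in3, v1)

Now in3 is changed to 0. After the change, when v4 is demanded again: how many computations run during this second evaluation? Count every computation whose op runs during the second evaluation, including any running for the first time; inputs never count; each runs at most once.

3 computations run: v1, v3, v4.

First demand of the output computes:
  v1 = absv(3) = 3
  v3 = sub(3, 3) = 0
  v4 = sub(3, 0) = 3

After the edit, cleaning proceeds:
  v1: a read changed (in3 3->0) — executes, giving 0.
  v3: a read changed (in3 3->0; v1 3->0) — executes, giving 0 — identical to its old value.
  v4: a read changed (v1 3->0) — executes, giving 0.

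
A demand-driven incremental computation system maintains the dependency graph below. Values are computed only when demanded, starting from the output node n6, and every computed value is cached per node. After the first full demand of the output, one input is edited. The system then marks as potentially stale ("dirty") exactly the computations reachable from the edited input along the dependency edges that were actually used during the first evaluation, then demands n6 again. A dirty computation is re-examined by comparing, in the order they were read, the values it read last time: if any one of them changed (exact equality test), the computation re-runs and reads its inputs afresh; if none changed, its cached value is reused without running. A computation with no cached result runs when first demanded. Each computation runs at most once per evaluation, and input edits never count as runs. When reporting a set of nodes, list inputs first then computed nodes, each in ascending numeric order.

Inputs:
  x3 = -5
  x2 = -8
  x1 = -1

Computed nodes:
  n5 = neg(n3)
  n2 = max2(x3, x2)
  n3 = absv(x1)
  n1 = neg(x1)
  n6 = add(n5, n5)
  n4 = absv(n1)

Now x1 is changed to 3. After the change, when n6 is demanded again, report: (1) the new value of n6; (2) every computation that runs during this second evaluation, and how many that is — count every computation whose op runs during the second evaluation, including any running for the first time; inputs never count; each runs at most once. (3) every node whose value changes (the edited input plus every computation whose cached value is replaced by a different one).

First evaluation (everything demanded from the output):
  n3 = absv(-1) = 1
  n5 = neg(1) = -1
  n6 = add(-1, -1) = -2

Propagation after the edit:
  n3: runs — x1 -1->3; result 3.
  n5: runs — n3 1->3; result -3.
  n6: runs — n5 -1->-3; n5 -1->-3; result -6.

New value of n6: -6.
Computations that run: n3, n5, n6 — 3 in total.
Values that change: x1, n3, n5, n6.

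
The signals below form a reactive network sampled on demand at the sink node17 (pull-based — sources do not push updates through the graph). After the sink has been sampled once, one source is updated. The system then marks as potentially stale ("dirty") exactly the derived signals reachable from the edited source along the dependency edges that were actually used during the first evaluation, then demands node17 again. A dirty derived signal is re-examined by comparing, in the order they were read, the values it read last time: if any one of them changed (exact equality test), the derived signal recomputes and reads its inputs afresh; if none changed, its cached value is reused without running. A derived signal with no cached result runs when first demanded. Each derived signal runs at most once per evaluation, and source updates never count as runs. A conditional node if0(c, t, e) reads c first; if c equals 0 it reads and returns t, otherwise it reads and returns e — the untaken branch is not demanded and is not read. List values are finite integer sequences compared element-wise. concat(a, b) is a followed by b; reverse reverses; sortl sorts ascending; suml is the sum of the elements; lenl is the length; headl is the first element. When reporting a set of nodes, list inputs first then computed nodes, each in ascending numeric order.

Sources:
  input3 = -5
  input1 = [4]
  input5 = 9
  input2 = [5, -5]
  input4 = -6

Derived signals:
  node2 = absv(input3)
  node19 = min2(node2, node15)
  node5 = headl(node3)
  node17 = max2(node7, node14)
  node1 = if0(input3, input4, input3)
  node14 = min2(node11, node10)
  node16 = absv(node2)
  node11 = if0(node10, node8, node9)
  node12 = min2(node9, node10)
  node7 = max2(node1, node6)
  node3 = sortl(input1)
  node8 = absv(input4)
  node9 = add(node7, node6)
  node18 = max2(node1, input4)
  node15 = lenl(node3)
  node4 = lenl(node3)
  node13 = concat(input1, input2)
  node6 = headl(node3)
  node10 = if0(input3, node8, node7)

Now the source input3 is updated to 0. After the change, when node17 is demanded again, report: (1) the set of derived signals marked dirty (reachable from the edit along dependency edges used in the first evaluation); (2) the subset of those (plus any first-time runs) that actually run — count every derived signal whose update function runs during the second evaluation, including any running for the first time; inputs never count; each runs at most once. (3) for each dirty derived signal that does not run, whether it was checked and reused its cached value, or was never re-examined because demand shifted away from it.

Initial pass — values computed on the first demand:
  node1 = if0(input3=-5 -> else branch input3) = -5
  node3 = sortl([4]) = [4]
  node6 = headl([4]) = 4
  node7 = max2(-5, 4) = 4
  node9 = add(4, 4) = 8
  node10 = if0(input3=-5 -> else branch node7) = 4
  node11 = if0(node10=4 -> else branch node9) = 8
  node14 = min2(8, 4) = 4
  node17 = max2(4, 4) = 4

Second demand — change propagation:
  node1: re-runs because input3 -5->0; input3 -5->0; new result -6.
  node7: re-runs because node1 -5->-6; new result 4 (unchanged).
  node8: newly demanded (no cache) — executes and yields 6.
  node9: re-examined; everything it read last time is the same (node7 unchanged, node6 unchanged) — cache 8 kept, no run.
  node10: re-runs because input3 -5->0; new result 6.
  node11: re-runs because node10 4->6; new result 8 (unchanged).
  node14: re-runs because node10 4->6; new result 6.
  node17: re-runs because node14 4->6; new result 6.

The important point: the flipped condition pulls in fresh nodes; node8 runs for the first time.

Dirty set: node1, node7, node9, node10, node11, node14, node17.
Run set: node1, node7, node8, node10, node11, node14, node17 (7 run).
Re-examined without running (cache reused): node9.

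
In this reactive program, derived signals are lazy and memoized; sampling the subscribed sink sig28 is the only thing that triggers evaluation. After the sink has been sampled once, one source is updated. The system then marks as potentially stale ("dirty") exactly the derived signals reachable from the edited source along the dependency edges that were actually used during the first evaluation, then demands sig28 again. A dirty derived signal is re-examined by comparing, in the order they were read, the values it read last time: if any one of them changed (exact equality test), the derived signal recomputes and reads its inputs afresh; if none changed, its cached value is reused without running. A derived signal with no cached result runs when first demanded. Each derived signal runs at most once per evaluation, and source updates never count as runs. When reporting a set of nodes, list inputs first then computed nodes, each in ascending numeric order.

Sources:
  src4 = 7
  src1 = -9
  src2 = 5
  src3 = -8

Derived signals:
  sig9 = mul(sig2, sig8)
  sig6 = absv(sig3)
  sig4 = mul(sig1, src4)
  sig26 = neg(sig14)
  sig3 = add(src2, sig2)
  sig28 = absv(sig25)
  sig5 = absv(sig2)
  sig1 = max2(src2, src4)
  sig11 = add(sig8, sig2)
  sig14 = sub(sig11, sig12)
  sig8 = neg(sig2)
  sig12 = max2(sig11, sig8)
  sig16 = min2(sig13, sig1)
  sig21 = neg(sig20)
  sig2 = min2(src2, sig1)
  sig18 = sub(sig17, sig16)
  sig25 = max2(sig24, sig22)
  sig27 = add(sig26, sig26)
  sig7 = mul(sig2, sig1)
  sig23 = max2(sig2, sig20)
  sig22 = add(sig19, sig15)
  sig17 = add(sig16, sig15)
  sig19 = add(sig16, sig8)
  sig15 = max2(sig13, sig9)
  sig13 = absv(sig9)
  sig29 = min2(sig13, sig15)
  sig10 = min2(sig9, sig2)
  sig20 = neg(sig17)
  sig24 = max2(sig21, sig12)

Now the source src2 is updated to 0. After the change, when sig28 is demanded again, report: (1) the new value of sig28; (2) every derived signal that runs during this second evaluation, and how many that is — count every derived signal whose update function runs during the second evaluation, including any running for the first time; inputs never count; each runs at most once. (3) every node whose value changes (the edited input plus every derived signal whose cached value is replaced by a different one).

Demanding sig28 again yields 0.
17 derived signals run: sig1, sig2, sig8, sig9, sig11, sig12, sig13, sig15, sig16, sig17, sig19, sig20, sig21, sig22, sig24, sig25, sig28.
The nodes whose values change: src2, sig2, sig8, sig9, sig13, sig15, sig16, sig17, sig19, sig20, sig21, sig22, sig24, sig25, sig28.

First demand of the output computes:
  sig1 = max2(5, 7) = 7
  sig2 = min2(5, 7) = 5
  sig8 = neg(5) = -5
  sig9 = mul(5, -5) = -25
  sig11 = add(-5, 5) = 0
  sig12 = max2(0, -5) = 0
  sig13 = absv(-25) = 25
  sig15 = max2(25, -25) = 25
  sig16 = min2(25, 7) = 7
  sig17 = add(7, 25) = 32
  sig19 = add(7, -5) = 2
  sig20 = neg(32) = -32
  sig21 = neg(-32) = 32
  sig22 = add(2, 25) = 27
  sig24 = max2(32, 0) = 32
  sig25 = max2(32, 27) = 32
  sig28 = absv(32) = 32

After the edit, cleaning proceeds:
  sig1: a read changed (src2 5->0) — executes, giving 7 — identical to its old value.
  sig2: a read changed (src2 5->0) — executes, giving 0.
  sig8: a read changed (sig2 5->0) — executes, giving 0.
  sig9: a read changed (sig2 5->0; sig8 -5->0) — executes, giving 0.
  sig11: a read changed (sig8 -5->0; sig2 5->0) — executes, giving 0 — identical to its old value.
  sig12: a read changed (sig8 -5->0) — executes, giving 0 — identical to its old value.
  sig13: a read changed (sig9 -25->0) — executes, giving 0.
  sig15: a read changed (sig13 25->0; sig9 -25->0) — executes, giving 0.
  sig16: a read changed (sig13 25->0) — executes, giving 0.
  sig17: a read changed (sig16 7->0; sig15 25->0) — executes, giving 0.
  sig19: a read changed (sig16 7->0; sig8 -5->0) — executes, giving 0.
  sig20: a read changed (sig17 32->0) — executes, giving 0.
  sig21: a read changed (sig20 -32->0) — executes, giving 0.
  sig22: a read changed (sig19 2->0; sig15 25->0) — executes, giving 0.
  sig24: a read changed (sig21 32->0) — executes, giving 0.
  sig25: a read changed (sig24 32->0; sig22 27->0) — executes, giving 0.
  sig28: a read changed (sig25 32->0) — executes, giving 0.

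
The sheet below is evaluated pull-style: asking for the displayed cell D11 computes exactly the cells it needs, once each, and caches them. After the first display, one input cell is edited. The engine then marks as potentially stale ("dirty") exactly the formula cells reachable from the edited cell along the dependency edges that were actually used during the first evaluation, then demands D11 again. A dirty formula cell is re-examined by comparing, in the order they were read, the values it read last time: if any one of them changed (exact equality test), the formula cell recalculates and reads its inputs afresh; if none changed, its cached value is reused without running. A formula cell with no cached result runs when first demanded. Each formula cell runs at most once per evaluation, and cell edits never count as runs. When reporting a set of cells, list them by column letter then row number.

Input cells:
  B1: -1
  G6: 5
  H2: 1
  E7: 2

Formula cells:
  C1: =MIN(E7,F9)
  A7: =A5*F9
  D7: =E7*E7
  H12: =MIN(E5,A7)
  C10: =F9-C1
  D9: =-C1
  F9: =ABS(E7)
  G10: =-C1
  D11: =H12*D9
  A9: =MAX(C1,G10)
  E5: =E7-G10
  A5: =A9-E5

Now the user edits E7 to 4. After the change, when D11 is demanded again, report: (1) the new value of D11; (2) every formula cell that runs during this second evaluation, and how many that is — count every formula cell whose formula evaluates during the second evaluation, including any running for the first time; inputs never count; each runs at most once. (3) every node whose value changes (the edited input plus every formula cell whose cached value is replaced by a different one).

First demand of the output computes:
  F9 = ABS(2) = 2
  C1 = MIN(2, 2) = 2
  D9 = -(2) = -2
  G10 = -(2) = -2
  A9 = MAX(2, -2) = 2
  E5 = 2 - -2 = 4
  A5 = 2 - 4 = -2
  A7 = -2 * 2 = -4
  H12 = MIN(4, -4) = -4
  D11 = -4 * -2 = 8

After the edit, cleaning proceeds:
  F9: a read changed (E7 2->4) — executes, giving 4.
  C1: a read changed (E7 2->4; F9 2->4) — executes, giving 4.
  D9: a read changed (C1 2->4) — executes, giving -4.
  G10: a read changed (C1 2->4) — executes, giving -4.
  A9: a read changed (C1 2->4; G10 -2->-4) — executes, giving 4.
  E5: a read changed (E7 2->4; G10 -2->-4) — executes, giving 8.
  A5: a read changed (A9 2->4; E5 4->8) — executes, giving -4.
  A7: a read changed (A5 -2->-4; F9 2->4) — executes, giving -16.
  H12: a read changed (E5 4->8; A7 -4->-16) — executes, giving -16.
  D11: a read changed (H12 -4->-16; D9 -2->-4) — executes, giving 64.

Demanding D11 again yields 64.
10 formula cells run: A5, A7, A9, C1, D9, D11, E5, F9, G10, H12.
The nodes whose values change: A5, A7, A9, C1, D9, D11, E5, E7, F9, G10, H12.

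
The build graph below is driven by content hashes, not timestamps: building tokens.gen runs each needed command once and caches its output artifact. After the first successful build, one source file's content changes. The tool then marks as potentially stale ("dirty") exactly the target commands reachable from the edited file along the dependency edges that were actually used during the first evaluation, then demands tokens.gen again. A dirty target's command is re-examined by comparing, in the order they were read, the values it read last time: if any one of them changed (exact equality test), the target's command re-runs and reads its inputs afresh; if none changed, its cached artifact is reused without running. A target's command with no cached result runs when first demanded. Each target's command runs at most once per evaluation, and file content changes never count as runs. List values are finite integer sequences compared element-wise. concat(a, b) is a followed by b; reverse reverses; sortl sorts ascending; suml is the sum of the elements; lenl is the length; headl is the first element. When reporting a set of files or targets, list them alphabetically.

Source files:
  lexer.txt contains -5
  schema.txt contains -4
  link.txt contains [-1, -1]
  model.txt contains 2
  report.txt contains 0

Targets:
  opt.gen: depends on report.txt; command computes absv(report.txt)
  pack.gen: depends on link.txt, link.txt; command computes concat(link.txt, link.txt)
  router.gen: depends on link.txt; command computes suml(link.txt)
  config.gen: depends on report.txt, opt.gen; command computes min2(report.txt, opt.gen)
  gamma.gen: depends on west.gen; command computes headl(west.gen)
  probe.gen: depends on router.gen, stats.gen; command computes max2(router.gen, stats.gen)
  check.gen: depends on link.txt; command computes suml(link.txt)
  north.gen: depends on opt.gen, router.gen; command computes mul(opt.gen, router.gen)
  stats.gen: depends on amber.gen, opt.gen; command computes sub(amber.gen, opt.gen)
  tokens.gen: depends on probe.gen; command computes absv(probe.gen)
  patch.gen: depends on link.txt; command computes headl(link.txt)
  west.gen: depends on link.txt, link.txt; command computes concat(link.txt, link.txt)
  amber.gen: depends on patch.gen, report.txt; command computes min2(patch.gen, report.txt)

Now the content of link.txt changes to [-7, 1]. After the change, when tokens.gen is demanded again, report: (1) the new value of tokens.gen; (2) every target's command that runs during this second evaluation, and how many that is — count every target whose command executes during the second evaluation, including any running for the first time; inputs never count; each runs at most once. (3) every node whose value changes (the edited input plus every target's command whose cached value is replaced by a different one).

tokens.gen now evaluates to 6.
Run set: amber.gen, patch.gen, probe.gen, router.gen, stats.gen, tokens.gen (6 run).
Changed values: amber.gen, link.txt, patch.gen, probe.gen, router.gen, stats.gen, tokens.gen.

Initial pass — values computed on the first demand:
  opt.gen = absv(0) = 0
  patch.gen = headl([-1, -1]) = -1
  amber.gen = min2(-1, 0) = -1
  router.gen = suml([-1, -1]) = -2
  stats.gen = sub(-1, 0) = -1
  probe.gen = max2(-2, -1) = -1
  tokens.gen = absv(-1) = 1

Second demand — change propagation:
  patch.gen: re-runs because link.txt [-1, -1]->[-7, 1]; new result -7.
  amber.gen: re-runs because patch.gen -1->-7; new result -7.
  router.gen: re-runs because link.txt [-1, -1]->[-7, 1]; new result -6.
  stats.gen: re-runs because amber.gen -1->-7; new result -7.
  probe.gen: re-runs because router.gen -2->-6; stats.gen -1->-7; new result -6.
  tokens.gen: re-runs because probe.gen -1->-6; new result 6.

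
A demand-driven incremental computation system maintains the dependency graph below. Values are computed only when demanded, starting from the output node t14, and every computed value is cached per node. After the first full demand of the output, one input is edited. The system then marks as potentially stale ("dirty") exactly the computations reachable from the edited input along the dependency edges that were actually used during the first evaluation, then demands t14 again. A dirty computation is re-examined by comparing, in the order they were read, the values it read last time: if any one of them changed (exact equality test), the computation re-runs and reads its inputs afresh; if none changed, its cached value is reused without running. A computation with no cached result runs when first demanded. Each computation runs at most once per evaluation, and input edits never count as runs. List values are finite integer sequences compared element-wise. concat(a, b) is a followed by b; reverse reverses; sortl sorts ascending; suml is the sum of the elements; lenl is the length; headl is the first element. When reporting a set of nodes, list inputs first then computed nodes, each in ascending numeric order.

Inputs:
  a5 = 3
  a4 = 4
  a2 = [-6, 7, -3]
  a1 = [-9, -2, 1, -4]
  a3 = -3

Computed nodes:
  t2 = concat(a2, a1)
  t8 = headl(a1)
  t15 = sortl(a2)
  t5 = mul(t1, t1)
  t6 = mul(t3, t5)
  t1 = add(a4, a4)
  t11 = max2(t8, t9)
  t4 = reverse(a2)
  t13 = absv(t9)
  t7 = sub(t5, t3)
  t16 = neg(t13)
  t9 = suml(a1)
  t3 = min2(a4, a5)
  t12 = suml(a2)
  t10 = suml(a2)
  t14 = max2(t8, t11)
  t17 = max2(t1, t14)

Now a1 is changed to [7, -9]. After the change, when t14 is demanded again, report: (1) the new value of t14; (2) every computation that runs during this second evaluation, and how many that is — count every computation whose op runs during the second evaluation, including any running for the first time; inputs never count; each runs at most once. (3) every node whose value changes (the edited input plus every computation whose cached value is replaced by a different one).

First evaluation (everything demanded from the output):
  t8 = headl([-9, -2, 1, -4]) = -9
  t9 = suml([-9, -2, 1, -4]) = -14
  t11 = max2(-9, -14) = -9
  t14 = max2(-9, -9) = -9

Propagation after the edit:
  t8: runs — a1 [-9, -2, 1, -4]->[7, -9]; result 7.
  t9: runs — a1 [-9, -2, 1, -4]->[7, -9]; result -2.
  t11: runs — t8 -9->7; t9 -14->-2; result 7.
  t14: runs — t8 -9->7; t11 -9->7; result 7.

New value of t14: 7.
Computations that run: t8, t9, t11, t14 — 4 in total.
Values that change: a1, t8, t9, t11, t14.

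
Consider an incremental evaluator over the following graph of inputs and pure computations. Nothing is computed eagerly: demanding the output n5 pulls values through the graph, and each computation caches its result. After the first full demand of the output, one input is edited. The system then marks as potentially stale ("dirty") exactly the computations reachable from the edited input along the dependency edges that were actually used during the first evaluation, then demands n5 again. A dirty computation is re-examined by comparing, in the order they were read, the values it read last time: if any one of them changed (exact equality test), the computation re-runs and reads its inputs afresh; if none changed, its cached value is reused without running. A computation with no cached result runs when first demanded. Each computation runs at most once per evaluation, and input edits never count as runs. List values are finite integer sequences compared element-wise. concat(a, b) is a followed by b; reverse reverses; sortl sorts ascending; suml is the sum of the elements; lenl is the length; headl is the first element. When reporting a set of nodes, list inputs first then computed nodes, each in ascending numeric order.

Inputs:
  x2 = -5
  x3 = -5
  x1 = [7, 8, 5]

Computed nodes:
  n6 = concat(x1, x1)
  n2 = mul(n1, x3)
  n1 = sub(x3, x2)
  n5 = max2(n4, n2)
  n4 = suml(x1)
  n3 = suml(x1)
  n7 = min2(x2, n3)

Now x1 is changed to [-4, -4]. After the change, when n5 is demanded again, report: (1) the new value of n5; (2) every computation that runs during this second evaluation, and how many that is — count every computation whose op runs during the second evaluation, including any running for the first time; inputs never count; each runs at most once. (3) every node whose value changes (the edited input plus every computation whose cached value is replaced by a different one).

n5 now evaluates to 0.
Run set: n4, n5 (2 run).
Changed values: x1, n4, n5.

Initial pass — values computed on the first demand:
  n1 = sub(-5, -5) = 0
  n2 = mul(0, -5) = 0
  n4 = suml([7, 8, 5]) = 20
  n5 = max2(20, 0) = 20

Second demand — change propagation:
  n4: re-runs because x1 [7, 8, 5]->[-4, -4]; new result -8.
  n5: re-runs because n4 20->-8; new result 0.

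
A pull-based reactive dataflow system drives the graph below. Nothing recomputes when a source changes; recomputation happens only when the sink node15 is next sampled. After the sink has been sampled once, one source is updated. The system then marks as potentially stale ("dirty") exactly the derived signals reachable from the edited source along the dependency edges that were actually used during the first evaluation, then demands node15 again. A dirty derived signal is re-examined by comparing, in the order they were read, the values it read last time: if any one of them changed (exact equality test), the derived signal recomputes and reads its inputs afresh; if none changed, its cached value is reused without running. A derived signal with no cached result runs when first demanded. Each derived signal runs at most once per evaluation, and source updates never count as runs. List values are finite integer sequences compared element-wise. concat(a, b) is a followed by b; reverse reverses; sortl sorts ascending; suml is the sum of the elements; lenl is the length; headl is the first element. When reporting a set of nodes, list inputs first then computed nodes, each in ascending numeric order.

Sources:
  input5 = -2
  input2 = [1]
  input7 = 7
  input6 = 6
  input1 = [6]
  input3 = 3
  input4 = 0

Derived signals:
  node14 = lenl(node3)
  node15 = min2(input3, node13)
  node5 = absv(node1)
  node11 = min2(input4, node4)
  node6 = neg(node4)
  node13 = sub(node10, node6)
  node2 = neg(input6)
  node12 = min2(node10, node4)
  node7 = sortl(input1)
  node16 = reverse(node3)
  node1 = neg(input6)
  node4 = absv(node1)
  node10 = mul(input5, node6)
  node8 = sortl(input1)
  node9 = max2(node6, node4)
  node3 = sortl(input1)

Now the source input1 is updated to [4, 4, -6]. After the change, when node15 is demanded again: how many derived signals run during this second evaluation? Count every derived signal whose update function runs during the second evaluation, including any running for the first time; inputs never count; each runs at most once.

Derived signals that run: none — 0 in total.
Key observation: input1 is never demanded by the output, so the edit triggers no recomputation at all.

First evaluation (everything demanded from the output):
  node1 = neg(6) = -6
  node4 = absv(-6) = 6
  node6 = neg(6) = -6
  node10 = mul(-2, -6) = 12
  node13 = sub(12, -6) = 18
  node15 = min2(3, 18) = 3

Propagation after the edit:
  input1 feeds no computation that the output demands — nothing is marked dirty and nothing runs.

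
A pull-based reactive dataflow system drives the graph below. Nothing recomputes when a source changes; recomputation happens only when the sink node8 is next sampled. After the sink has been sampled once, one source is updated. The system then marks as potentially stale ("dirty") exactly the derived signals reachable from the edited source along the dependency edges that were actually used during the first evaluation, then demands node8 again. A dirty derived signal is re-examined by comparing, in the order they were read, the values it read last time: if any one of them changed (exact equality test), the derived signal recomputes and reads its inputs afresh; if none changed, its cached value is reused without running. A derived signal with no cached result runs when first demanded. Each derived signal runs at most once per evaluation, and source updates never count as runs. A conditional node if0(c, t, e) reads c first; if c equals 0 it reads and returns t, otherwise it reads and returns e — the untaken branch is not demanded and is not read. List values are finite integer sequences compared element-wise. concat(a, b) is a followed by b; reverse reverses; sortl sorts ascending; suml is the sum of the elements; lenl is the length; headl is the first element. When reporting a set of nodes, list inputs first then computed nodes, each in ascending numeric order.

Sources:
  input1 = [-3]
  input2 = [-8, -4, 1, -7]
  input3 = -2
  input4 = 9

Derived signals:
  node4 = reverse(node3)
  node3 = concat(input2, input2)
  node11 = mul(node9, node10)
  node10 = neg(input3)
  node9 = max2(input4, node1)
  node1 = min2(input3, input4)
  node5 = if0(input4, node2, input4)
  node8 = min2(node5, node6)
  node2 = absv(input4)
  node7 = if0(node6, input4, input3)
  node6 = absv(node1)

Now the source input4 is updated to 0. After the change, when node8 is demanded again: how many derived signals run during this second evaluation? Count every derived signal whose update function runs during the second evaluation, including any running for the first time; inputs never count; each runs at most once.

First evaluation (everything demanded from the output):
  node1 = min2(-2, 9) = -2
  node5 = if0(input4=9 -> else branch input4) = 9
  node6 = absv(-2) = 2
  node8 = min2(9, 2) = 2

Propagation after the edit:
  node1: runs — input4 9->0; result -2 (same value as before).
  node2: demanded for the first time — runs, produces 0.
  node5: runs — input4 9->0; input4 9->0; result 0.
  node6: checked — values it read are unchanged (node1 unchanged); reused cached 2 without running.
  node8: runs — node5 9->0; result 0.

Key observation: a condition flipped, so demand reaches new nodes — node2 runs for the first time.

Derived signals that run: node1, node2, node5, node8 — 4 in total.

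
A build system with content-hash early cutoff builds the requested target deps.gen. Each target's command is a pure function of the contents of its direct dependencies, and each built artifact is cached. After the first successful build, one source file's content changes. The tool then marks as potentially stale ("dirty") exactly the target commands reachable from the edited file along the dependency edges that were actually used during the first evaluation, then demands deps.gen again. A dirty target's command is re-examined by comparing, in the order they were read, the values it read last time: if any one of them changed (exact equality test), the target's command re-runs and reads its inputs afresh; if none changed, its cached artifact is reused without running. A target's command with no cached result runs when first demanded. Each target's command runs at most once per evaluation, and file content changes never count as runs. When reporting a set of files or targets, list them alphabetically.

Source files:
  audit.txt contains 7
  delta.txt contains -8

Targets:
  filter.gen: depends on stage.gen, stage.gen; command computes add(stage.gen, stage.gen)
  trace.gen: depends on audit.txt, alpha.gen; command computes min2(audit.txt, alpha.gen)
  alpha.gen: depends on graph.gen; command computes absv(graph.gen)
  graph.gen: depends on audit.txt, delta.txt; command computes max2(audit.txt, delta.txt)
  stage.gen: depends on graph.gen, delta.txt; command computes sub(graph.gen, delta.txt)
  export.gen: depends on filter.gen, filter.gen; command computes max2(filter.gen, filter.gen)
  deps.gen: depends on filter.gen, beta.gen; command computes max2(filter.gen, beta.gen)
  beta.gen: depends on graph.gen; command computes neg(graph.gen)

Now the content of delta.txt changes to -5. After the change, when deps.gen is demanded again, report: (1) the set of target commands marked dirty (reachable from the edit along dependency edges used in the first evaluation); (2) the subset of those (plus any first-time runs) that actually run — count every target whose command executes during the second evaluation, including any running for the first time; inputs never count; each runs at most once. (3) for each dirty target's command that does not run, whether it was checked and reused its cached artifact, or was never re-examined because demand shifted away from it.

Marked dirty: beta.gen, deps.gen, filter.gen, graph.gen, stage.gen.
Target commands that run: deps.gen, filter.gen, graph.gen, stage.gen — 4 in total.
Checked but reused from cache: beta.gen.
Key observation: the cutoff stops propagation at beta.gen — its inputs' values are unchanged, so it reuses its cache.

First evaluation (everything demanded from the output):
  graph.gen = max2(7, -8) = 7
  beta.gen = neg(7) = -7
  stage.gen = sub(7, -8) = 15
  filter.gen = add(15, 15) = 30
  deps.gen = max2(30, -7) = 30

Propagation after the edit:
  graph.gen: runs — delta.txt -8->-5; result 7 (same value as before).
  beta.gen: checked — values it read are unchanged (graph.gen unchanged); reused cached -7 without running.
  stage.gen: runs — delta.txt -8->-5; result 12.
  filter.gen: runs — stage.gen 15->12; stage.gen 15->12; result 24.
  deps.gen: runs — filter.gen 30->24; result 24.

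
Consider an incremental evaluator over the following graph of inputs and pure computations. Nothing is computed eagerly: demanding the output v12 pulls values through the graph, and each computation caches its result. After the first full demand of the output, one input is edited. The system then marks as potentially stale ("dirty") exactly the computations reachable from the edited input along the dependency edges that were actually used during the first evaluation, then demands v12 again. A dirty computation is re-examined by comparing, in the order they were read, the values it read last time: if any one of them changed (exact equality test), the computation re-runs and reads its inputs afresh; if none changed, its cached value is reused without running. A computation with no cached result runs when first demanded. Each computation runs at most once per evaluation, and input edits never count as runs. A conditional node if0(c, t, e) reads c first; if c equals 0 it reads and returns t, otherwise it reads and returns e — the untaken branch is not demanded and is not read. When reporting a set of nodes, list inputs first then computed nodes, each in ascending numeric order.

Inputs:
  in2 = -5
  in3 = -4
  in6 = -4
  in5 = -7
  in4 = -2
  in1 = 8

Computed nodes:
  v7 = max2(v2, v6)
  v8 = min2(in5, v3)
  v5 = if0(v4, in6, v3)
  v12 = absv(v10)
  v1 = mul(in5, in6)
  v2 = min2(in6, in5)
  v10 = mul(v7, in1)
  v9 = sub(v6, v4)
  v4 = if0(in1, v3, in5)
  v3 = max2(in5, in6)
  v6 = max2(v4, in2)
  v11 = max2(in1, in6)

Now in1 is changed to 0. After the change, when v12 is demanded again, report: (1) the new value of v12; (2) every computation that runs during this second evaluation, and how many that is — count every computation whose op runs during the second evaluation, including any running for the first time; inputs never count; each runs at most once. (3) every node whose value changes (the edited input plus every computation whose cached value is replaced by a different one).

Initial pass — values computed on the first demand:
  v2 = min2(-4, -7) = -7
  v4 = if0(in1=8 -> else branch in5) = -7
  v6 = max2(-7, -5) = -5
  v7 = max2(-7, -5) = -5
  v10 = mul(-5, 8) = -40
  v12 = absv(-40) = 40

Second demand — change propagation:
  v3: newly demanded (no cache) — executes and yields -4.
  v4: re-runs because in1 8->0; new result -4.
  v6: re-runs because v4 -7->-4; new result -4.
  v7: re-runs because v6 -5->-4; new result -4.
  v10: re-runs because v7 -5->-4; in1 8->0; new result 0.
  v12: re-runs because v10 -40->0; new result 0.

The important point: the flipped condition pulls in fresh nodes; v3 runs for the first time.

v12 now evaluates to 0.
Run set: v3, v4, v6, v7, v10, v12 (6 run).
Changed values: in1, v4, v6, v7, v10, v12.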